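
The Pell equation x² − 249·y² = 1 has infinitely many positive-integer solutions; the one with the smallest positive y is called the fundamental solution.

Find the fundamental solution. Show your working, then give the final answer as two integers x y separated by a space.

[15; 1,3,1,1,5,…,3,1,30] for √249; ℓ=16 ⇒ convergent index 15
step 0: (15, 1)  from 15·(1,0) + (0,1)
step 1: (16, 1)  from 1·(15,1) + (1,0)
…
step 5: (789, 50)  from 5·(142,9) + (79,5)
step 6: (931, 59)  from 1·(789,50) + (142,9)
step 7: (3582, 227)  from 3·(931,59) + (789,50)
…
step 9: (113835, 7214)  from 3·(36751,2329) + (3582,227)
step 10: (150586, 9543)  from 1·(113835,7214) + (36751,2329)
step 11: (866765, 54929)  from 5·(150586,9543) + (113835,7214)
step 12: (1017351, 64472)  from 1·(866765,54929) + (150586,9543)
…
step 14: (6669699, 422675)  from 3·(1884116,119401) + (1017351,64472)
step 15: (8553815, 542076)  from 1·(6669699,422675) + (1884116,119401)
→ (8553815, 542076).  Check: 8553815²=73167751054225, 249·542076²=73167751054224, difference 1.

8553815 542076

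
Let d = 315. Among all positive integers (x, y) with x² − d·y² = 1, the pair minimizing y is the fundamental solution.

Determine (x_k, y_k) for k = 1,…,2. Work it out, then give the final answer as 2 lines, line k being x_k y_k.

√315 = [17; 1,2,1,34, …], period ℓ=4 (even) → k=3
i=0: a=17 ⇒ p=17, q=1
i=1: a=1 ⇒ p=18, q=1
i=2: a=2 ⇒ p=53, q=3
i=3: a=1 ⇒ p=71, q=4
(x₁, y₁) = (71, 4);  71² − 315·4² = 1 ✓
n=2: (71,4)∘(71,4) = (71·71+315·4·4, 71·4+4·71) = (10081,568)

71 4
10081 568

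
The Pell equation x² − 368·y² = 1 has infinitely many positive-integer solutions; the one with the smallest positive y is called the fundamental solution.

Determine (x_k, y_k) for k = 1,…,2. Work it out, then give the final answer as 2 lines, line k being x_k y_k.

1151 60
2649601 138120

[19; 5,2,5,38] for √368; ℓ=4 ⇒ convergent index 3
i=0: a=19 ⇒ p=19, q=1
i=1: a=5 ⇒ p=96, q=5
i=2: a=2 ⇒ p=211, q=11
i=3: a=5 ⇒ p=1151, q=60
fundamental: x₁=1151, y₁=60  (since 1324801 − 368·3600 = 1)
n=2: (1151,60)∘(1151,60) = (1151·1151+368·60·60, 1151·60+60·1151) = (2649601,138120)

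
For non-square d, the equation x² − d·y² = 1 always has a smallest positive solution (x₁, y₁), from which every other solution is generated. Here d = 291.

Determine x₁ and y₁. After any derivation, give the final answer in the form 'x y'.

290 17

[17; 17,34] for √291; ℓ=2 ⇒ convergent index 1
i=0: a=17 ⇒ p=17, q=1
i=1: a=17 ⇒ p=290, q=17
(x₁, y₁) = (290, 17);  290² − 291·17² = 1 ✓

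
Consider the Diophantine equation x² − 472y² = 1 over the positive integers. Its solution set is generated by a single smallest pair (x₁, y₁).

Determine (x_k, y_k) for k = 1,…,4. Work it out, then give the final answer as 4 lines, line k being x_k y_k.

306917 14127
188396089777 8671632918
115643925371868101 5322943120573485
70986173286526887819457 3267403467465432958572

√472 → a₀=21, period (1,2,1,1,1,…,2,1,42); ℓ=14 even so k=13
a_0=21:  p_0=21·1+0=21,  q_0=21·0+1=1
…
a_3=1:  p_3=1·65+22=87,  q_3=1·3+1=4
a_4=1:  p_4=1·87+65=152,  q_4=1·4+3=7
a_5=1:  p_5=1·152+87=239,  q_5=1·7+4=11
…
a_8=4:  p_8=4·5779+1108=24224,  q_8=4·266+51=1115
…
a_12=2:  p_12=2·84230+54227=222687,  q_12=2·3877+2496=10250
a_13=1:  p_13=1·222687+84230=306917,  q_13=1·10250+3877=14127
(x₁, y₁) = (306917, 14127);  306917² − 472·14127² = 1 ✓
(x_2, y_2) = (306917·306917 + 472·14127·14127, 306917·14127 + 14127·306917) = (188396089777, 8671632918)
(x_3, y_3) = (306917·188396089777 + 472·14127·8671632918, 306917·8671632918 + 14127·188396089777) = (115643925371868101, 5322943120573485)
(x_4, y_4) = (306917·115643925371868101 + 472·14127·5322943120573485, 306917·5322943120573485 + 14127·115643925371868101) = (70986173286526887819457, 3267403467465432958572)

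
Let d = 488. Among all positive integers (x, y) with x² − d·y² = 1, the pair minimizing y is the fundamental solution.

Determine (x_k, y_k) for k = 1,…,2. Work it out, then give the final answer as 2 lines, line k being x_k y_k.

[22; 11,44] for √488; ℓ=2 ⇒ convergent index 1
i=0: a=22 ⇒ p=22, q=1
i=1: a=11 ⇒ p=243, q=11
(x₁, y₁) = (243, 11);  243² − 488·11² = 1 ✓
(x_2, y_2) = (243·243 + 488·11·11, 243·11 + 11·243) = (118097, 5346)

243 11
118097 5346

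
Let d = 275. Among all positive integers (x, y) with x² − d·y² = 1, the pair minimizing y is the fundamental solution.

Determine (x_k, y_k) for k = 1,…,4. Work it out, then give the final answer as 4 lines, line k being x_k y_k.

199 12
79201 4776
31521799 1900836
12545596801 756527952

√275 = [16; 1,1,2,1,1,32, …], period ℓ=6 (even) → k=5
k=0  a_k=16  p_k/q_k = 16/1
k=1  a_k=1  p_k/q_k = 17/1
k=2  a_k=1  p_k/q_k = 33/2
…
k=4  a_k=1  p_k/q_k = 116/7
k=5  a_k=1  p_k/q_k = 199/12
→ (199, 12).  Check: 199²=39601, 275·12²=39600, difference 1.
n=2: (199,12)∘(199,12) = (199·199+275·12·12, 199·12+12·199) = (79201,4776)
n=3: (79201,4776)∘(199,12) = (199·79201+275·12·4776, 199·4776+12·79201) = (31521799,1900836)
n=4: (31521799,1900836)∘(199,12) = (199·31521799+275·12·1900836, 199·1900836+12·31521799) = (12545596801,756527952)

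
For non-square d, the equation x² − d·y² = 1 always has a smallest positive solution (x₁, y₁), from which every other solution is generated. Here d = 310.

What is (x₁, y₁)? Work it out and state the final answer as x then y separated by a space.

√310 → a₀=17, period (1,1,1,1,5,…,1,1,34); ℓ=16 even so k=15
a_0=17:  p_0=17·1+0=17,  q_0=17·0+1=1
…
a_2=1:  p_2=1·18+17=35,  q_2=1·1+1=2
a_3=1:  p_3=1·35+18=53,  q_3=1·2+1=3
…
a_5=5:  p_5=5·88+53=493,  q_5=5·5+3=28
a_6=3:  p_6=3·493+88=1567,  q_6=3·28+5=89
a_7=1:  p_7=1·1567+493=2060,  q_7=1·89+28=117
…
a_9=1:  p_9=1·5687+2060=7747,  q_9=1·323+117=440
a_10=3:  p_10=3·7747+5687=28928,  q_10=3·440+323=1643
…
a_12=1:  p_12=1·152387+28928=181315,  q_12=1·8655+1643=10298
…
a_14=1:  p_14=1·333702+181315=515017,  q_14=1·18953+10298=29251
a_15=1:  p_15=1·515017+333702=848719,  q_15=1·29251+18953=48204
→ (848719, 48204).  Check: 848719²=720323940961, 310·48204²=720323940960, difference 1.

848719 48204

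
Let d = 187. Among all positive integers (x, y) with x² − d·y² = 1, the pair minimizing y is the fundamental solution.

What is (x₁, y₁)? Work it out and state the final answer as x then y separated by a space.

1682 123

[13; 1,2,13,2,1,26] for √187; ℓ=6 ⇒ convergent index 5
step 0: (13, 1)  from 13·(1,0) + (0,1)
step 1: (14, 1)  from 1·(13,1) + (1,0)
step 2: (41, 3)  from 2·(14,1) + (13,1)
step 3: (547, 40)  from 13·(41,3) + (14,1)
step 4: (1135, 83)  from 2·(547,40) + (41,3)
step 5: (1682, 123)  from 1·(1135,83) + (547,40)
fundamental: x₁=1682, y₁=123  (since 2829124 − 187·15129 = 1)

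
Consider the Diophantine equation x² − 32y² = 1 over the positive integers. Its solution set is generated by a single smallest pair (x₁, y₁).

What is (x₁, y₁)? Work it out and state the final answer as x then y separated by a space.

√32 = [5; 1,1,1,10, …], period ℓ=4 (even) → k=3
step 0: (5, 1)  from 5·(1,0) + (0,1)
step 1: (6, 1)  from 1·(5,1) + (1,0)
step 2: (11, 2)  from 1·(6,1) + (5,1)
step 3: (17, 3)  from 1·(11,2) + (6,1)
fundamental: x₁=17, y₁=3  (since 289 − 32·9 = 1)

17 3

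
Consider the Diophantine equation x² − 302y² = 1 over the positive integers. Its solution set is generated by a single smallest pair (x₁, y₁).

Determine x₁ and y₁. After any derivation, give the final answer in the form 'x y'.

√302 = [17; 2,1,1,1,4,…,1,2,34, …], period ℓ=16 (even) → k=15
step 0: (17, 1)  from 17·(1,0) + (0,1)
…
step 3: (87, 5)  from 1·(52,3) + (35,2)
…
step 5: (643, 37)  from 4·(139,8) + (87,5)
step 6: (1425, 82)  from 2·(643,37) + (139,8)
step 7: (2068, 119)  from 1·(1425,82) + (643,37)
step 8: (34513, 1986)  from 16·(2068,119) + (1425,82)
…
step 10: (107675, 6196)  from 2·(36581,2105) + (34513,1986)
step 11: (467281, 26889)  from 4·(107675,6196) + (36581,2105)
step 12: (574956, 33085)  from 1·(467281,26889) + (107675,6196)
…
step 14: (1617193, 93059)  from 1·(1042237,59974) + (574956,33085)
step 15: (4276623, 246092)  from 2·(1617193,93059) + (1042237,59974)
→ (4276623, 246092).  Check: 4276623²=18289504284129, 302·246092²=18289504284128, difference 1.

4276623 246092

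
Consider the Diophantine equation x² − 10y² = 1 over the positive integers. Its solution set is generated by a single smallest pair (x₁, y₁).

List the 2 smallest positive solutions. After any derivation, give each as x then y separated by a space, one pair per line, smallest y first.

19 6
721 228

d=10: √d = [3; 6] (ℓ=1, odd), read p_1/q_1
k=0  a_k=3  p_k/q_k = 3/1
k=1  a_k=6  p_k/q_k = 19/6
→ (19, 6).  Check: 19²=361, 10·6²=360, difference 1.
n=2: (19,6)∘(19,6) = (19·19+10·6·6, 19·6+6·19) = (721,228)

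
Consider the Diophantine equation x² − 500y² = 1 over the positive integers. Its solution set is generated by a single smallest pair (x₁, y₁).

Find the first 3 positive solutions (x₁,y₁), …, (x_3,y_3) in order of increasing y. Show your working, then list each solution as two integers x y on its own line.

[22; 2,1,3,2,1,…,1,2,44] for √500; ℓ=14 ⇒ convergent index 13
k=0  a_k=22  p_k/q_k = 22/1
…
k=3  a_k=3  p_k/q_k = 246/11
k=4  a_k=2  p_k/q_k = 559/25
…
k=7  a_k=10  p_k/q_k = 14445/646
…
k=9  a_k=1  p_k/q_k = 30254/1353
k=10  a_k=2  p_k/q_k = 76317/3413
…
k=12  a_k=1  p_k/q_k = 335522/15005
k=13  a_k=2  p_k/q_k = 930249/41602
fundamental: x₁=930249, y₁=41602  (since 865363202001 − 500·1730726404 = 1)
n=2: (930249,41602)∘(930249,41602) = (930249·930249+500·41602·41602, 930249·41602+41602·930249) = (1730726404001,77400437796)
n=3: (1730726404001,77400437796)∘(930249,41602) = (930249·1730726404001+500·41602·77400437796, 930249·77400437796+41602·1730726404001) = (3220013013190122249,144003359718540806)

930249 41602
1730726404001 77400437796
3220013013190122249 144003359718540806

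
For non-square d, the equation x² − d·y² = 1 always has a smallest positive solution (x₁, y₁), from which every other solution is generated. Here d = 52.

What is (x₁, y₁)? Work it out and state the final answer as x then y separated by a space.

d=52: √d = [7; 4,1,2,1,4,14] (ℓ=6, even), read p_5/q_5
k=0  a_k=7  p_k/q_k = 7/1
k=1  a_k=4  p_k/q_k = 29/4
k=2  a_k=1  p_k/q_k = 36/5
…
k=4  a_k=1  p_k/q_k = 137/19
k=5  a_k=4  p_k/q_k = 649/90
fundamental: x₁=649, y₁=90  (since 421201 − 52·8100 = 1)

649 90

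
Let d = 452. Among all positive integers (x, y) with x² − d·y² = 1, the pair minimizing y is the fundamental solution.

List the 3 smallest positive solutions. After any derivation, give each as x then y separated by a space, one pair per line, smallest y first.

1204353 56648
2900932297217 136448377488
6987493029899166849 328664025545553880

√452 = [21; 3,1,5,3,10,3,5,1,3,42, …], period ℓ=10 (even) → k=9
k=0  a_k=21  p_k/q_k = 21/1
…
k=2  a_k=1  p_k/q_k = 85/4
k=3  a_k=5  p_k/q_k = 489/23
…
k=5  a_k=10  p_k/q_k = 16009/753
…
k=8  a_k=1  p_k/q_k = 313483/14745
k=9  a_k=3  p_k/q_k = 1204353/56648
(x₁, y₁) = (1204353, 56648);  1204353² − 452·56648² = 1 ✓
(x_2, y_2) = (1204353·1204353 + 452·56648·56648, 1204353·56648 + 56648·1204353) = (2900932297217, 136448377488)
(x_3, y_3) = (1204353·2900932297217 + 452·56648·136448377488, 1204353·136448377488 + 56648·2900932297217) = (6987493029899166849, 328664025545553880)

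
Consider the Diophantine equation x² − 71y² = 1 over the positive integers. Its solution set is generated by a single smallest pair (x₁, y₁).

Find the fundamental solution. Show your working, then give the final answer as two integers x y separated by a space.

3480 413

√71 = [8; 2,2,1,7,1,2,2,16, …], period ℓ=8 (even) → k=7
i=0: a=8 ⇒ p=8, q=1
i=1: a=2 ⇒ p=17, q=2
i=2: a=2 ⇒ p=42, q=5
…
i=4: a=7 ⇒ p=455, q=54
i=5: a=1 ⇒ p=514, q=61
i=6: a=2 ⇒ p=1483, q=176
i=7: a=2 ⇒ p=3480, q=413
fundamental: x₁=3480, y₁=413  (since 12110400 − 71·170569 = 1)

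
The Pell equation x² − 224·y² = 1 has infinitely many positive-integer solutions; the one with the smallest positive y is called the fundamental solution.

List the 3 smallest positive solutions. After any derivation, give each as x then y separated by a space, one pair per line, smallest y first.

15 1
449 30
13455 899

d=224: √d = [14; 1,28] (ℓ=2, even), read p_1/q_1
step 0: (14, 1)  from 14·(1,0) + (0,1)
step 1: (15, 1)  from 1·(14,1) + (1,0)
→ (15, 1).  Check: 15²=225, 224·1²=224, difference 1.
(15+1√224)^2 = 449 + 30√224
(15+1√224)^3 = 13455 + 899√224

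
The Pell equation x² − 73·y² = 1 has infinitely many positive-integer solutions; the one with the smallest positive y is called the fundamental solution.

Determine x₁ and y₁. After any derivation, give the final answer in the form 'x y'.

√73 = [8; 1,1,5,5,1,1,16, …], period ℓ=7 (odd) → k=13
i=0: a=8 ⇒ p=8, q=1
…
i=2: a=1 ⇒ p=17, q=2
i=3: a=5 ⇒ p=94, q=11
…
i=5: a=1 ⇒ p=581, q=68
i=6: a=1 ⇒ p=1068, q=125
…
i=8: a=1 ⇒ p=18737, q=2193
i=9: a=1 ⇒ p=36406, q=4261
i=10: a=5 ⇒ p=200767, q=23498
i=11: a=5 ⇒ p=1040241, q=121751
i=12: a=1 ⇒ p=1241008, q=145249
i=13: a=1 ⇒ p=2281249, q=267000
→ (2281249, 267000).  Check: 2281249²=5204097000001, 73·267000²=5204097000000, difference 1.

2281249 267000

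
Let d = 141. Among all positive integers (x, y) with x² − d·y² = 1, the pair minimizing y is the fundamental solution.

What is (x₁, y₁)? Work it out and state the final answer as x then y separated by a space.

95 8

√141 → a₀=11, period (1,6,1,22); ℓ=4 even so k=3
a_0=11:  p_0=11·1+0=11,  q_0=11·0+1=1
a_1=1:  p_1=1·11+1=12,  q_1=1·1+0=1
a_2=6:  p_2=6·12+11=83,  q_2=6·1+1=7
a_3=1:  p_3=1·83+12=95,  q_3=1·7+1=8
(x₁, y₁) = (95, 8);  95² − 141·8² = 1 ✓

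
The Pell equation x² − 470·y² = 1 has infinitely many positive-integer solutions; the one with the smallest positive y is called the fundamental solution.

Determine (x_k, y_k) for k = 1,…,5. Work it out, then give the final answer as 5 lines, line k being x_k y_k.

1691 78
5718961 263796
19341524411 892157994
65413029839041 3017278071912
221226847574112251 10204433547048390

√470 = [21; 1,2,8,2,1,42, …], period ℓ=6 (even) → k=5
i=0: a=21 ⇒ p=21, q=1
i=1: a=1 ⇒ p=22, q=1
i=2: a=2 ⇒ p=65, q=3
i=3: a=8 ⇒ p=542, q=25
i=4: a=2 ⇒ p=1149, q=53
i=5: a=1 ⇒ p=1691, q=78
(x₁, y₁) = (1691, 78);  1691² − 470·78² = 1 ✓
n=2: (1691,78)∘(1691,78) = (1691·1691+470·78·78, 1691·78+78·1691) = (5718961,263796)
n=3: (5718961,263796)∘(1691,78) = (1691·5718961+470·78·263796, 1691·263796+78·5718961) = (19341524411,892157994)
n=4: (19341524411,892157994)∘(1691,78) = (1691·19341524411+470·78·892157994, 1691·892157994+78·19341524411) = (65413029839041,3017278071912)
n=5: (65413029839041,3017278071912)∘(1691,78) = (1691·65413029839041+470·78·3017278071912, 1691·3017278071912+78·65413029839041) = (221226847574112251,10204433547048390)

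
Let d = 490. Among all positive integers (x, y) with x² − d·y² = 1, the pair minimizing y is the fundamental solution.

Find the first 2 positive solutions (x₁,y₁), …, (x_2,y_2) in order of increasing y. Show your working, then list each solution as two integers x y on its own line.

1039681 46968
2161873163521 97663474416

√490 → a₀=22, period (7,2,1,4,4,4,1,2,7,44); ℓ=10 even so k=9
i=0: a=22 ⇒ p=22, q=1
…
i=3: a=1 ⇒ p=487, q=22
…
i=5: a=4 ⇒ p=9607, q=434
i=6: a=4 ⇒ p=40708, q=1839
…
i=8: a=2 ⇒ p=141338, q=6385
i=9: a=7 ⇒ p=1039681, q=46968
(x₁, y₁) = (1039681, 46968);  1039681² − 490·46968² = 1 ✓
(1039681+46968√490)^2 = 2161873163521 + 97663474416√490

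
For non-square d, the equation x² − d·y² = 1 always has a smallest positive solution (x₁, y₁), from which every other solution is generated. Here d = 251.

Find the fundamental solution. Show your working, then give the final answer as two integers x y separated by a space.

3674890 231957

√251 = [15; 1,5,2,1,2,…,5,1,30, …], period ℓ=14 (even) → k=13
a_0=15:  p_0=15·1+0=15,  q_0=15·0+1=1
a_1=1:  p_1=1·15+1=16,  q_1=1·1+0=1
a_2=5:  p_2=5·16+15=95,  q_2=5·1+1=6
a_3=2:  p_3=2·95+16=206,  q_3=2·6+1=13
a_4=1:  p_4=1·206+95=301,  q_4=1·13+6=19
…
a_6=2:  p_6=2·808+301=1917,  q_6=2·51+19=121
a_7=15:  p_7=15·1917+808=29563,  q_7=15·121+51=1866
a_8=2:  p_8=2·29563+1917=61043,  q_8=2·1866+121=3853
…
a_10=1:  p_10=1·151649+61043=212692,  q_10=1·9572+3853=13425
…
a_12=5:  p_12=5·577033+212692=3097857,  q_12=5·36422+13425=195535
a_13=1:  p_13=1·3097857+577033=3674890,  q_13=1·195535+36422=231957
(x₁, y₁) = (3674890, 231957);  3674890² − 251·231957² = 1 ✓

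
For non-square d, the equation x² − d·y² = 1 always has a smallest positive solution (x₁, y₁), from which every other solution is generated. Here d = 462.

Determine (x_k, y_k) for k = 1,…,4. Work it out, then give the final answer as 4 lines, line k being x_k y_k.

d=462: √d = [21; 2,42] (ℓ=2, even), read p_1/q_1
a_0=21:  p_0=21·1+0=21,  q_0=21·0+1=1
a_1=2:  p_1=2·21+1=43,  q_1=2·1+0=2
(x₁, y₁) = (43, 2);  43² − 462·2² = 1 ✓
(x_2, y_2) = (43·43 + 462·2·2, 43·2 + 2·43) = (3697, 172)
(x_3, y_3) = (43·3697 + 462·2·172, 43·172 + 2·3697) = (317899, 14790)
(x_4, y_4) = (43·317899 + 462·2·14790, 43·14790 + 2·317899) = (27335617, 1271768)

43 2
3697 172
317899 14790
27335617 1271768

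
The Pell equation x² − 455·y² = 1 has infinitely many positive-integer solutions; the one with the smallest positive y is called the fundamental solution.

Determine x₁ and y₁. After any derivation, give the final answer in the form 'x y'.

64 3

d=455: √d = [21; 3,42] (ℓ=2, even), read p_1/q_1
step 0: (21, 1)  from 21·(1,0) + (0,1)
step 1: (64, 3)  from 3·(21,1) + (1,0)
(x₁, y₁) = (64, 3);  64² − 455·3² = 1 ✓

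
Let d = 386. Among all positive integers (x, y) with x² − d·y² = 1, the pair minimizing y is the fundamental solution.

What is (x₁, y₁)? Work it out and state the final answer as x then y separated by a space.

111555 5678

√386 = [19; 1,1,1,4,1,18,1,4,1,1,1,38, …], period ℓ=12 (even) → k=11
step 0: (19, 1)  from 19·(1,0) + (0,1)
step 1: (20, 1)  from 1·(19,1) + (1,0)
…
step 4: (275, 14)  from 4·(59,3) + (39,2)
…
step 7: (6621, 337)  from 1·(6287,320) + (334,17)
…
step 10: (72163, 3673)  from 1·(39392,2005) + (32771,1668)
step 11: (111555, 5678)  from 1·(72163,3673) + (39392,2005)
(x₁, y₁) = (111555, 5678);  111555² − 386·5678² = 1 ✓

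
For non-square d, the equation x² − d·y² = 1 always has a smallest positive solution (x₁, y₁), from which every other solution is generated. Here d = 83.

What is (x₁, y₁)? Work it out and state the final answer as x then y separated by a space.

82 9

√83 = [9; 9,18, …], period ℓ=2 (even) → k=1
a_0=9:  p_0=9·1+0=9,  q_0=9·0+1=1
a_1=9:  p_1=9·9+1=82,  q_1=9·1+0=9
fundamental: x₁=82, y₁=9  (since 6724 − 83·81 = 1)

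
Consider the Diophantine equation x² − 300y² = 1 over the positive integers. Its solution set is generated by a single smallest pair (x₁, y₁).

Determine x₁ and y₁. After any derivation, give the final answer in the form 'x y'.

1351 78

√300 = [17; 3,8,3,34, …], period ℓ=4 (even) → k=3
step 0: (17, 1)  from 17·(1,0) + (0,1)
step 1: (52, 3)  from 3·(17,1) + (1,0)
step 2: (433, 25)  from 8·(52,3) + (17,1)
step 3: (1351, 78)  from 3·(433,25) + (52,3)
→ (1351, 78).  Check: 1351²=1825201, 300·78²=1825200, difference 1.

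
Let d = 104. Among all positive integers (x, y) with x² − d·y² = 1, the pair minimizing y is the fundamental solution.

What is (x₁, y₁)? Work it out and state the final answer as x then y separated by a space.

√104 = [10; 5,20, …], period ℓ=2 (even) → k=1
k=0  a_k=10  p_k/q_k = 10/1
k=1  a_k=5  p_k/q_k = 51/5
fundamental: x₁=51, y₁=5  (since 2601 − 104·25 = 1)

51 5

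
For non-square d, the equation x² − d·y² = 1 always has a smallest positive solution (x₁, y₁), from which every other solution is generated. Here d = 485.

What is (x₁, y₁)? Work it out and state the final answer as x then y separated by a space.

969 44

d=485: √d = [22; 44] (ℓ=1, odd), read p_1/q_1
k=0  a_k=22  p_k/q_k = 22/1
k=1  a_k=44  p_k/q_k = 969/44
→ (969, 44).  Check: 969²=938961, 485·44²=938960, difference 1.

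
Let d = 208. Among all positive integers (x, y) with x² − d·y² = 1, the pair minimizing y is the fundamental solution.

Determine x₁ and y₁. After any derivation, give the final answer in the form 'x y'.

649 45

√208 → a₀=14, period (2,2,1,2,2,28); ℓ=6 even so k=5
step 0: (14, 1)  from 14·(1,0) + (0,1)
step 1: (29, 2)  from 2·(14,1) + (1,0)
…
step 3: (101, 7)  from 1·(72,5) + (29,2)
step 4: (274, 19)  from 2·(101,7) + (72,5)
step 5: (649, 45)  from 2·(274,19) + (101,7)
(x₁, y₁) = (649, 45);  649² − 208·45² = 1 ✓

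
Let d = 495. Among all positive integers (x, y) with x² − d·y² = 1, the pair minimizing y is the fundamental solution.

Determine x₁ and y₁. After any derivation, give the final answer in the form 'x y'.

89 4

√495 = [22; 4,44, …], period ℓ=2 (even) → k=1
i=0: a=22 ⇒ p=22, q=1
i=1: a=4 ⇒ p=89, q=4
→ (89, 4).  Check: 89²=7921, 495·4²=7920, difference 1.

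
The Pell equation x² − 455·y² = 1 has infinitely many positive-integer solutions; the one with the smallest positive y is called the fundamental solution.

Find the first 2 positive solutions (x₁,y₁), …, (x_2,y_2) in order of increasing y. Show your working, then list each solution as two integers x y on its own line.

[21; 3,42] for √455; ℓ=2 ⇒ convergent index 1
k=0  a_k=21  p_k/q_k = 21/1
k=1  a_k=3  p_k/q_k = 64/3
→ (64, 3).  Check: 64²=4096, 455·3²=4095, difference 1.
(64+3√455)^2 = 8191 + 384√455

64 3
8191 384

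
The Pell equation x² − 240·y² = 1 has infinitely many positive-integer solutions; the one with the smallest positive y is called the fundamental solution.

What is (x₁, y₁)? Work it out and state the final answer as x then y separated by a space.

31 2

[15; 2,30] for √240; ℓ=2 ⇒ convergent index 1
step 0: (15, 1)  from 15·(1,0) + (0,1)
step 1: (31, 2)  from 2·(15,1) + (1,0)
fundamental: x₁=31, y₁=2  (since 961 − 240·4 = 1)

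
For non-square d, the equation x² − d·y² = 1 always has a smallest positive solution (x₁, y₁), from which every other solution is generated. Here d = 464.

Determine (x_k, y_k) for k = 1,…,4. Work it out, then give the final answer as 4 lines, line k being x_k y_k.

[21; 1,1,5,1,1,1,5,1,1,42] for √464; ℓ=10 ⇒ convergent index 9
k=0  a_k=21  p_k/q_k = 21/1
…
k=2  a_k=1  p_k/q_k = 43/2
k=3  a_k=5  p_k/q_k = 237/11
k=4  a_k=1  p_k/q_k = 280/13
…
k=6  a_k=1  p_k/q_k = 797/37
…
k=8  a_k=1  p_k/q_k = 5299/246
k=9  a_k=1  p_k/q_k = 9801/455
fundamental: x₁=9801, y₁=455  (since 96059601 − 464·207025 = 1)
(x_2, y_2) = (9801·9801 + 464·455·455, 9801·455 + 455·9801) = (192119201, 8918910)
(x_3, y_3) = (9801·192119201 + 464·455·8918910, 9801·8918910 + 455·192119201) = (3765920568201, 174828473365)
(x_4, y_4) = (9801·3765920568201 + 464·455·174828473365, 9801·174828473365 + 455·3765920568201) = (73819574785756801, 3426987725981820)

9801 455
192119201 8918910
3765920568201 174828473365
73819574785756801 3426987725981820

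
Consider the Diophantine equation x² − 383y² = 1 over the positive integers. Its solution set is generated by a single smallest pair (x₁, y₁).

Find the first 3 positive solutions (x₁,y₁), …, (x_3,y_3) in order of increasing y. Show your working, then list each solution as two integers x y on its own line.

18768 959
704475647 35997024
26443197867024 1351184291905

√383 = [19; 1,1,3,19,3,1,1,38, …], period ℓ=8 (even) → k=7
a_0=19:  p_0=19·1+0=19,  q_0=19·0+1=1
…
a_2=1:  p_2=1·20+19=39,  q_2=1·1+1=2
…
a_4=19:  p_4=19·137+39=2642,  q_4=19·7+2=135
a_5=3:  p_5=3·2642+137=8063,  q_5=3·135+7=412
a_6=1:  p_6=1·8063+2642=10705,  q_6=1·412+135=547
a_7=1:  p_7=1·10705+8063=18768,  q_7=1·547+412=959
(x₁, y₁) = (18768, 959);  18768² − 383·959² = 1 ✓
(18768+959√383)^2 = 704475647 + 35997024√383
(18768+959√383)^3 = 26443197867024 + 1351184291905√383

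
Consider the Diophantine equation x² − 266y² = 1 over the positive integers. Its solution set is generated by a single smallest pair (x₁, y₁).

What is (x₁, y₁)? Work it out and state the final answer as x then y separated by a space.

√266 = [16; 3,4,3,32, …], period ℓ=4 (even) → k=3
a_0=16:  p_0=16·1+0=16,  q_0=16·0+1=1
a_1=3:  p_1=3·16+1=49,  q_1=3·1+0=3
a_2=4:  p_2=4·49+16=212,  q_2=4·3+1=13
a_3=3:  p_3=3·212+49=685,  q_3=3·13+3=42
→ (685, 42).  Check: 685²=469225, 266·42²=469224, difference 1.

685 42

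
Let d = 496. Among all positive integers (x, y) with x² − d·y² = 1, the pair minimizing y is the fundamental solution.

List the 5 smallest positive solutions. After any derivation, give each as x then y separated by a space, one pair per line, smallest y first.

√496 = [22; 3,1,2,4,1,…,1,3,44, …], period ℓ=16 (even) → k=15
step 0: (22, 1)  from 22·(1,0) + (0,1)
…
step 2: (89, 4)  from 1·(67,3) + (22,1)
…
step 6: (2383, 107)  from 1·(1314,59) + (1069,48)
step 7: (6080, 273)  from 2·(2383,107) + (1314,59)
…
step 9: (35166, 1579)  from 2·(14543,653) + (6080,273)
…
step 11: (84875, 3811)  from 1·(49709,2232) + (35166,1579)
step 12: (389209, 17476)  from 4·(84875,3811) + (49709,2232)
…
step 14: (1252502, 56239)  from 1·(863293,38763) + (389209,17476)
step 15: (4620799, 207480)  from 3·(1252502,56239) + (863293,38763)
(x₁, y₁) = (4620799, 207480);  4620799² − 496·207480² = 1 ✓
(4620799+207480√496)^2 = 42703566796801 + 1917446753040√496
(4620799+207480√496)^3 = 394649197502177907199 + 17720272078000750440√496
(4620799+207480√496)^4 = 3647189234337689639247667201 + 163763630995505661818050080√496
(4620799+207480√496)^5 = 33705856733676329245494460531519999 + 1513437644680785412974289982477400√496

4620799 207480
42703566796801 1917446753040
394649197502177907199 17720272078000750440
3647189234337689639247667201 163763630995505661818050080
33705856733676329245494460531519999 1513437644680785412974289982477400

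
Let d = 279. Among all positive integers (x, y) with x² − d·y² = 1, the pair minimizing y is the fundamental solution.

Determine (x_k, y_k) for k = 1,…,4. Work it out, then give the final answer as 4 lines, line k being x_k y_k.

√279 = [16; 1,2,2,1,2,2,1,32, …], period ℓ=8 (even) → k=7
a_0=16:  p_0=16·1+0=16,  q_0=16·0+1=1
a_1=1:  p_1=1·16+1=17,  q_1=1·1+0=1
…
a_3=2:  p_3=2·50+17=117,  q_3=2·3+1=7
a_4=1:  p_4=1·117+50=167,  q_4=1·7+3=10
…
a_6=2:  p_6=2·451+167=1069,  q_6=2·27+10=64
a_7=1:  p_7=1·1069+451=1520,  q_7=1·64+27=91
→ (1520, 91).  Check: 1520²=2310400, 279·91²=2310399, difference 1.
(1520+91√279)^2 = 4620799 + 276640√279
(1520+91√279)^3 = 14047227440 + 840985509√279
(1520+91√279)^4 = 42703566796801 + 2556595670720√279

1520 91
4620799 276640
14047227440 840985509
42703566796801 2556595670720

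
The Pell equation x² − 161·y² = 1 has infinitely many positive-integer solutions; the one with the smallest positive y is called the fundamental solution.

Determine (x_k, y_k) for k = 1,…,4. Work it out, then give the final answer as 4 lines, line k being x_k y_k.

√161 = [12; 1,2,4,1,2,1,4,2,1,24, …], period ℓ=10 (even) → k=9
i=0: a=12 ⇒ p=12, q=1
i=1: a=1 ⇒ p=13, q=1
i=2: a=2 ⇒ p=38, q=3
i=3: a=4 ⇒ p=165, q=13
…
i=5: a=2 ⇒ p=571, q=45
i=6: a=1 ⇒ p=774, q=61
i=7: a=4 ⇒ p=3667, q=289
i=8: a=2 ⇒ p=8108, q=639
i=9: a=1 ⇒ p=11775, q=928
→ (11775, 928).  Check: 11775²=138650625, 161·928²=138650624, difference 1.
(x_2, y_2) = (11775·11775 + 161·928·928, 11775·928 + 928·11775) = (277301249, 21854400)
(x_3, y_3) = (11775·277301249 + 161·928·21854400, 11775·21854400 + 928·277301249) = (6530444402175, 514671119072)
(x_4, y_4) = (11775·6530444402175 + 161·928·514671119072, 11775·514671119072 + 928·6530444402175) = (153791965393920001, 12120504832291200)

11775 928
277301249 21854400
6530444402175 514671119072
153791965393920001 12120504832291200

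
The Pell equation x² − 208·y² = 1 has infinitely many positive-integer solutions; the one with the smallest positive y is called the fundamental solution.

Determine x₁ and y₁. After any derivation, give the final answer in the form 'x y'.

√208 = [14; 2,2,1,2,2,28, …], period ℓ=6 (even) → k=5
k=0  a_k=14  p_k/q_k = 14/1
…
k=2  a_k=2  p_k/q_k = 72/5
…
k=4  a_k=2  p_k/q_k = 274/19
k=5  a_k=2  p_k/q_k = 649/45
→ (649, 45).  Check: 649²=421201, 208·45²=421200, difference 1.

649 45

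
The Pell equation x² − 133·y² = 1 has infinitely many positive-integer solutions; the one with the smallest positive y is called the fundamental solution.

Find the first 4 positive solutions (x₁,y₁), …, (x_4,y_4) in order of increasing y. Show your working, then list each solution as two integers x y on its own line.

2588599 224460
13401689565601 1162073863080
69383200415647777399 6016286479789825380
359210566425477440164982401 31147506330593762303822160

√133 = [11; 1,1,7,5,1,…,1,1,22, …], period ℓ=16 (even) → k=15
i=0: a=11 ⇒ p=11, q=1
i=1: a=1 ⇒ p=12, q=1
…
i=3: a=7 ⇒ p=173, q=15
i=4: a=5 ⇒ p=888, q=77
i=5: a=1 ⇒ p=1061, q=92
…
i=7: a=1 ⇒ p=3010, q=261
i=8: a=2 ⇒ p=7969, q=691
i=9: a=1 ⇒ p=10979, q=952
…
i=13: a=7 ⇒ p=1210008, q=104921
i=14: a=1 ⇒ p=1378591, q=119539
i=15: a=1 ⇒ p=2588599, q=224460
fundamental: x₁=2588599, y₁=224460  (since 6700844782801 − 133·50382291600 = 1)
(x_2, y_2) = (2588599·2588599 + 133·224460·224460, 2588599·224460 + 224460·2588599) = (13401689565601, 1162073863080)
(x_3, y_3) = (2588599·13401689565601 + 133·224460·1162073863080, 2588599·1162073863080 + 224460·13401689565601) = (69383200415647777399, 6016286479789825380)
(x_4, y_4) = (2588599·69383200415647777399 + 133·224460·6016286479789825380, 2588599·6016286479789825380 + 224460·69383200415647777399) = (359210566425477440164982401, 31147506330593762303822160)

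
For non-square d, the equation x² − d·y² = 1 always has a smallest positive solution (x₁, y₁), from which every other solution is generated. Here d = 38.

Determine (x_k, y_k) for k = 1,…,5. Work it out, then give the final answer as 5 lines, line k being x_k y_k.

[6; 6,12] for √38; ℓ=2 ⇒ convergent index 1
k=0  a_k=6  p_k/q_k = 6/1
k=1  a_k=6  p_k/q_k = 37/6
fundamental: x₁=37, y₁=6  (since 1369 − 38·36 = 1)
(x_2, y_2) = (37·37 + 38·6·6, 37·6 + 6·37) = (2737, 444)
(x_3, y_3) = (37·2737 + 38·6·444, 37·444 + 6·2737) = (202501, 32850)
(x_4, y_4) = (37·202501 + 38·6·32850, 37·32850 + 6·202501) = (14982337, 2430456)
(x_5, y_5) = (37·14982337 + 38·6·2430456, 37·2430456 + 6·14982337) = (1108490437, 179820894)

37 6
2737 444
202501 32850
14982337 2430456
1108490437 179820894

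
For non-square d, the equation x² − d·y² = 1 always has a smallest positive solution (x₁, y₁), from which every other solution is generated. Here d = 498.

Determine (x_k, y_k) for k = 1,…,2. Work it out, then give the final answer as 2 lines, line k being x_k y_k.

179777 8056
64639539457 2896567024

d=498: √d = [22; 3,6,22,6,3,44] (ℓ=6, even), read p_5/q_5
i=0: a=22 ⇒ p=22, q=1
i=1: a=3 ⇒ p=67, q=3
…
i=4: a=6 ⇒ p=56794, q=2545
i=5: a=3 ⇒ p=179777, q=8056
(x₁, y₁) = (179777, 8056);  179777² − 498·8056² = 1 ✓
(179777+8056√498)^2 = 64639539457 + 2896567024√498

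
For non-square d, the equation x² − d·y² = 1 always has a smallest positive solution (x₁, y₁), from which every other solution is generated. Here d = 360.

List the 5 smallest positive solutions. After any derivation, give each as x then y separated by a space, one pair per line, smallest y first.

19 1
721 38
27379 1443
1039681 54796
39480499 2080805

√360 = [18; 1,36, …], period ℓ=2 (even) → k=1
step 0: (18, 1)  from 18·(1,0) + (0,1)
step 1: (19, 1)  from 1·(18,1) + (1,0)
→ (19, 1).  Check: 19²=361, 360·1²=360, difference 1.
n=2: (19,1)∘(19,1) = (19·19+360·1·1, 19·1+1·19) = (721,38)
n=3: (721,38)∘(19,1) = (19·721+360·1·38, 19·38+1·721) = (27379,1443)
n=4: (27379,1443)∘(19,1) = (19·27379+360·1·1443, 19·1443+1·27379) = (1039681,54796)
n=5: (1039681,54796)∘(19,1) = (19·1039681+360·1·54796, 19·54796+1·1039681) = (39480499,2080805)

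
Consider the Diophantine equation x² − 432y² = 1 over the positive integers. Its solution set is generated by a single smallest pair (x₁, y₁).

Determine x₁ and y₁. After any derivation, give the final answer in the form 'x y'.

1351 65

√432 → a₀=20, period (1,3,1,1,1,3,1,40); ℓ=8 even so k=7
k=0  a_k=20  p_k/q_k = 20/1
…
k=2  a_k=3  p_k/q_k = 83/4
…
k=6  a_k=3  p_k/q_k = 1060/51
k=7  a_k=1  p_k/q_k = 1351/65
→ (1351, 65).  Check: 1351²=1825201, 432·65²=1825200, difference 1.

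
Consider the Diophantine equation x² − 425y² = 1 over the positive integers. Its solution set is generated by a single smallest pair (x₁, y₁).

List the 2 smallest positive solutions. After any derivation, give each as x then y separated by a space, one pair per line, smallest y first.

143649 6968
41270070401 2001892464

d=425: √d = [20; 1,1,1,1,1,1,40] (ℓ=7, odd), read p_13/q_13
k=0  a_k=20  p_k/q_k = 20/1
k=1  a_k=1  p_k/q_k = 21/1
k=2  a_k=1  p_k/q_k = 41/2
k=3  a_k=1  p_k/q_k = 62/3
k=4  a_k=1  p_k/q_k = 103/5
k=5  a_k=1  p_k/q_k = 165/8
k=6  a_k=1  p_k/q_k = 268/13
k=7  a_k=40  p_k/q_k = 10885/528
k=8  a_k=1  p_k/q_k = 11153/541
k=9  a_k=1  p_k/q_k = 22038/1069
k=10  a_k=1  p_k/q_k = 33191/1610
k=11  a_k=1  p_k/q_k = 55229/2679
k=12  a_k=1  p_k/q_k = 88420/4289
k=13  a_k=1  p_k/q_k = 143649/6968
(x₁, y₁) = (143649, 6968);  143649² − 425·6968² = 1 ✓
k=2:  x_2 = 143649·143649+425·6968·6968 = 41270070401,  y_2 = 143649·6968+6968·143649 = 2001892464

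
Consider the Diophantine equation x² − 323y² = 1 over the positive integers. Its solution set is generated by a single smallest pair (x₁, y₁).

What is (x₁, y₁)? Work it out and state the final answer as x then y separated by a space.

[17; 1,34] for √323; ℓ=2 ⇒ convergent index 1
step 0: (17, 1)  from 17·(1,0) + (0,1)
step 1: (18, 1)  from 1·(17,1) + (1,0)
(x₁, y₁) = (18, 1);  18² − 323·1² = 1 ✓

18 1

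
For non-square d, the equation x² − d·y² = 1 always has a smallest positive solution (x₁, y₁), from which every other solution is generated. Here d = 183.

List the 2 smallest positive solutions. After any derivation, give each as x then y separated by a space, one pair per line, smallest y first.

487 36
474337 35064

√183 = [13; 1,1,8,1,1,26, …], period ℓ=6 (even) → k=5
i=0: a=13 ⇒ p=13, q=1
i=1: a=1 ⇒ p=14, q=1
i=2: a=1 ⇒ p=27, q=2
i=3: a=8 ⇒ p=230, q=17
i=4: a=1 ⇒ p=257, q=19
i=5: a=1 ⇒ p=487, q=36
fundamental: x₁=487, y₁=36  (since 237169 − 183·1296 = 1)
k=2:  x_2 = 487·487+183·36·36 = 474337,  y_2 = 487·36+36·487 = 35064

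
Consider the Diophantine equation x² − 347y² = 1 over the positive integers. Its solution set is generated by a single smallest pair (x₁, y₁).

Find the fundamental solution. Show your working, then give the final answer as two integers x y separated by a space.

[18; 1,1,1,2,4,…,1,1,36] for √347; ℓ=14 ⇒ convergent index 13
k=0  a_k=18  p_k/q_k = 18/1
…
k=8  a_k=1  p_k/q_k = 15070/809
…
k=10  a_k=2  p_k/q_k = 164168/8813
k=11  a_k=1  p_k/q_k = 238717/12815
k=12  a_k=1  p_k/q_k = 402885/21628
k=13  a_k=1  p_k/q_k = 641602/34443
fundamental: x₁=641602, y₁=34443  (since 411653126404 − 347·1186320249 = 1)

641602 34443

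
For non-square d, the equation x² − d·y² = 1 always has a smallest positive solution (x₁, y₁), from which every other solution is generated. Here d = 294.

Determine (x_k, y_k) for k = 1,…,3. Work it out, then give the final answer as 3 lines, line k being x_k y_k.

√294 → a₀=17, period (6,1,4,1,6,34); ℓ=6 even so k=5
i=0: a=17 ⇒ p=17, q=1
…
i=2: a=1 ⇒ p=120, q=7
…
i=4: a=1 ⇒ p=703, q=41
i=5: a=6 ⇒ p=4801, q=280
fundamental: x₁=4801, y₁=280  (since 23049601 − 294·78400 = 1)
k=2:  x_2 = 4801·4801+294·280·280 = 46099201,  y_2 = 4801·280+280·4801 = 2688560
k=3:  x_3 = 4801·46099201+294·280·2688560 = 442644523201,  y_3 = 4801·2688560+280·46099201 = 25815552840

4801 280
46099201 2688560
442644523201 25815552840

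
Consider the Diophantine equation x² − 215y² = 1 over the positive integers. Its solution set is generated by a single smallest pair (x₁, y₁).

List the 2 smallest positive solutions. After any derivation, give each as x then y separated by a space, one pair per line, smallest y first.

44 3
3871 264

d=215: √d = [14; 1,1,1,28] (ℓ=4, even), read p_3/q_3
i=0: a=14 ⇒ p=14, q=1
i=1: a=1 ⇒ p=15, q=1
i=2: a=1 ⇒ p=29, q=2
i=3: a=1 ⇒ p=44, q=3
→ (44, 3).  Check: 44²=1936, 215·3²=1935, difference 1.
(44+3√215)^2 = 3871 + 264√215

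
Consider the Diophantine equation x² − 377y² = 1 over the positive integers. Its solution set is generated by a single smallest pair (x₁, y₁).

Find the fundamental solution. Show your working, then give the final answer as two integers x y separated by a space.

233 12

d=377: √d = [19; 2,2,2,38] (ℓ=4, even), read p_3/q_3
i=0: a=19 ⇒ p=19, q=1
…
i=2: a=2 ⇒ p=97, q=5
i=3: a=2 ⇒ p=233, q=12
(x₁, y₁) = (233, 12);  233² − 377·12² = 1 ✓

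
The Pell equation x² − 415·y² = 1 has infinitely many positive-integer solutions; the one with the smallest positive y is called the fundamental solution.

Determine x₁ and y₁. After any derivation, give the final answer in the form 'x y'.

[20; 2,1,2,4,6,…,1,2,40] for √415; ℓ=16 ⇒ convergent index 15
step 0: (20, 1)  from 20·(1,0) + (0,1)
step 1: (41, 2)  from 2·(20,1) + (1,0)
step 2: (61, 3)  from 1·(41,2) + (20,1)
step 3: (163, 8)  from 2·(61,3) + (41,2)
…
step 5: (4441, 218)  from 6·(713,35) + (163,8)
…
step 7: (9595, 471)  from 1·(5154,253) + (4441,218)
…
step 9: (43534, 2137)  from 1·(33939,1666) + (9595,471)
step 10: (77473, 3803)  from 1·(43534,2137) + (33939,1666)
step 11: (508372, 24955)  from 6·(77473,3803) + (43534,2137)
step 12: (2110961, 103623)  from 4·(508372,24955) + (77473,3803)
…
step 14: (6841255, 335824)  from 1·(4730294,232201) + (2110961,103623)
step 15: (18412804, 903849)  from 2·(6841255,335824) + (4730294,232201)
(x₁, y₁) = (18412804, 903849);  18412804² − 415·903849² = 1 ✓

18412804 903849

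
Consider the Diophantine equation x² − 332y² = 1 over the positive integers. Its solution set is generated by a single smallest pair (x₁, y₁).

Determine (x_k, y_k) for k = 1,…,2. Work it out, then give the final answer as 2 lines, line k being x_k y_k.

13447 738
361643617 19847772

[18; 4,1,1,8,1,1,4,36] for √332; ℓ=8 ⇒ convergent index 7
i=0: a=18 ⇒ p=18, q=1
…
i=2: a=1 ⇒ p=91, q=5
i=3: a=1 ⇒ p=164, q=9
…
i=5: a=1 ⇒ p=1567, q=86
i=6: a=1 ⇒ p=2970, q=163
i=7: a=4 ⇒ p=13447, q=738
→ (13447, 738).  Check: 13447²=180821809, 332·738²=180821808, difference 1.
n=2: (13447,738)∘(13447,738) = (13447·13447+332·738·738, 13447·738+738·13447) = (361643617,19847772)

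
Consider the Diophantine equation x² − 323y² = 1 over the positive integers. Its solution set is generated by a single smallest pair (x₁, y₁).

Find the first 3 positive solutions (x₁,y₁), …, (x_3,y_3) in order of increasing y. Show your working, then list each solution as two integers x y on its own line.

18 1
647 36
23274 1295

√323 = [17; 1,34, …], period ℓ=2 (even) → k=1
step 0: (17, 1)  from 17·(1,0) + (0,1)
step 1: (18, 1)  from 1·(17,1) + (1,0)
fundamental: x₁=18, y₁=1  (since 324 − 323·1 = 1)
k=2:  x_2 = 18·18+323·1·1 = 647,  y_2 = 18·1+1·18 = 36
k=3:  x_3 = 18·647+323·1·36 = 23274,  y_3 = 18·36+1·647 = 1295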